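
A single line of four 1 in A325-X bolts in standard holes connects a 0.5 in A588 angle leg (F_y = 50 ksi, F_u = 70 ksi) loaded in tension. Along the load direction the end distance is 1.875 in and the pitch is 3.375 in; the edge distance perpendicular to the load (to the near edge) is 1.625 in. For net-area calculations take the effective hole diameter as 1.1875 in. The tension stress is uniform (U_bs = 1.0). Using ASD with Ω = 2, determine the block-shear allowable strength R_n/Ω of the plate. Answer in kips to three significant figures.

100 kips

Shear plane L_v = 1.875 + 3·3.375 = 12 in; A_gv = 12 × 0.5 = 6 in².
A_nv = (12 − 3.5·1.1875) × 0.5 = 3.922 in².
A_nt = (1.625 − 0.5·1.1875) × 0.5 = 0.5156 in².
0.6 F_u A_nv = 164.7 kips; 0.6 F_y A_gv = 180 kips → shear rupture governs the shear term.
R_n = 164.7 + 1.0 × 70 × 0.5156 = 200.8 kips.
Allowable strength R_n/Ω = 200.8 / 2 = 100 kips.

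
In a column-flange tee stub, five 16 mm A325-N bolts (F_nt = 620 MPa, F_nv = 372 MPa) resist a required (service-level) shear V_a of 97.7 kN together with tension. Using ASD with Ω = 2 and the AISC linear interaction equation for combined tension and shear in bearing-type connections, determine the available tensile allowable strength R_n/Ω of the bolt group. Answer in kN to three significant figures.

A_b = π·16²/4 = 201.1 mm²; f_rv = 97.7 × 1000 / (5 × 201.1) = 97.18 MPa.
F'_nt = 1.3 F_nt − (Ω F_nt / F_nv) f_rv = 1.3·620 − (2·620/372)·97.18 = 482.1 MPa, capped at F_nt → F'_nt = 482.1 MPa.
R_n = F'_nt · A_b · n = 482.1 × 201.1 × 5 / 1000 = 484.6 kN.
Allowable strength R_n/Ω = 484.6 / 2 = 242 kN.

242 kN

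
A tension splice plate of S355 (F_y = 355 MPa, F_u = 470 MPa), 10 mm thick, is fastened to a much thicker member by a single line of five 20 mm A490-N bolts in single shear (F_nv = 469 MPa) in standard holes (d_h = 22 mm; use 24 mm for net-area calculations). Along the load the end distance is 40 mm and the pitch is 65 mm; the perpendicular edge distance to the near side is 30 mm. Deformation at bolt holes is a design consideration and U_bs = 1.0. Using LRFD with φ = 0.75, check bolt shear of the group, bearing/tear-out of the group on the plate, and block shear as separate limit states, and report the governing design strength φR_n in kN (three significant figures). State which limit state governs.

Bolt shear: A_b = π·20²/4 = 314.2 mm²; R_n = 469 × 314.2 × 5 × 1 / 1000 = 736.7 kN → 0.75 × 736.7 = 553 kN.
Bearing: edge l_c = 29, r_n = 163.6 kN; interior l_c = 43, r_n = 225.6 kN; R_n = 163.6 + 4·225.6 = 1066 kN → 799 kN.
Block shear: A_gv = 3000, A_nv = 1920, A_nt = 180 mm²; R_n = min(0.6F_uA_nv, 0.6F_yA_gv) + U_bs·F_u·A_nt = 626 kN → 470 kN.
Block shear governs: 470 kN.

470 kN (block shear governs)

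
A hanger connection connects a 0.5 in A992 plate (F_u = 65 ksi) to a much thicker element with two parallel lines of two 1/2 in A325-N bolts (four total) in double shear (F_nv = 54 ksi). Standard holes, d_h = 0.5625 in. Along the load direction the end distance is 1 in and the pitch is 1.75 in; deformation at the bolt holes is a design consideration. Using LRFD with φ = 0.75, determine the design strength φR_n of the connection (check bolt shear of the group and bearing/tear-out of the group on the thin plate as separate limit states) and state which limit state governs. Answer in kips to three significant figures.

63.6 kips (bolt shear governs)

Bolt shear: A_b = π·0.5²/4 = 0.1963 in²; R_n = 54 × 0.1963 × 4 × 2 = 84.82 kips → 0.75 × 84.82 = 63.6 kips.
Bearing (1.2 l_c t F_u ≤ 2.4 d t F_u): upper limit = 2.4·0.5·0.5·65 = 39 kips.
  Edge l_c = 1 − 0.5625/2 = 0.7188 → r_n = 28.03 kips; interior l_c = 1.75 − 0.5625 = 1.188 → r_n = 39 kips.
  R_n,bearing = 2·28.03 + 2·39 = 134.1 kips → 0.75 × 134.1 = 101 kips.
Bolt shear governs: 63.6 kips.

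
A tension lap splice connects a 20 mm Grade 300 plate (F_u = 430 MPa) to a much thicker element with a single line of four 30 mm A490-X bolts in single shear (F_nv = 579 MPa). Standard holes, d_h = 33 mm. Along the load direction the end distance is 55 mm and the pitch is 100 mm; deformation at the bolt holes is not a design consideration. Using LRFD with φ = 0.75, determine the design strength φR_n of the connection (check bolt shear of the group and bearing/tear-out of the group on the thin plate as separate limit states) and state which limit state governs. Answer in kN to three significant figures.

Bolt shear: A_b = π·30²/4 = 706.9 mm²; R_n = 579 × 706.9 × 4 × 1 / 1000 = 1637 kN → 0.75 × 1637 = 1230 kN.
Bearing (1.5 l_c t F_u ≤ 3.0 d t F_u): upper limit = 3.0·30·20·430 / 1000 = 774 kN.
  Edge l_c = 55 − 33/2 = 38.5 → r_n = 496.7 kN; interior l_c = 100 − 33 = 67 → r_n = 774 kN.
  R_n,bearing = 1·496.7 + 3·774 = 2819 kN → 0.75 × 2819 = 2110 kN.
Bolt shear governs: 1230 kN.

1230 kN (bolt shear governs)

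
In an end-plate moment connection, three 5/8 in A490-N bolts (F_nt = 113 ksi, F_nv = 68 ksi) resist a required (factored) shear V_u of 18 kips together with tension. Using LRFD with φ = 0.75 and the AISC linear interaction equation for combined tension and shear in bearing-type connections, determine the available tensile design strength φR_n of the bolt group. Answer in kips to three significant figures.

A_b = π·0.625²/4 = 0.3068 in²; f_rv = 18 / (3 × 0.3068) = 19.56 ksi.
F'_nt = 1.3 F_nt − (F_nt / φF_nv) f_rv = 1.3·113 − (113/(0.75·68))·19.56 = 103.6 ksi, capped at F_nt → F'_nt = 103.6 ksi.
R_n = F'_nt · A_b · n = 103.6 × 0.3068 × 3 = 95.32 kips.
Design strength φR_n = 0.75 × 95.32 = 71.5 kips.

71.5 kips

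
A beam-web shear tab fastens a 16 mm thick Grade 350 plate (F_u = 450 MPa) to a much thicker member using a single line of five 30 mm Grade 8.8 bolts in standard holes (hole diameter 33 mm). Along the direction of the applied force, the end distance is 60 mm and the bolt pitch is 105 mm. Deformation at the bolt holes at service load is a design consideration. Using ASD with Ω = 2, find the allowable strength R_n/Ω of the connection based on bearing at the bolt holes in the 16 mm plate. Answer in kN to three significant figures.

Per bolt r_n = 1.2 l_c t F_u ≤ 2.4 d t F_u; upper limit = 2.4 × 30 × 16 × 450 / 1000 = 518.4 kN.
Edge bolt: l_c = 60 − 33/2 = 43.5 mm → 1.2 × 43.5 × 16 × 450 / 1000 = 375.8 → r_n = 375.8 kN.
Interior bolts: l_c = 105 − 33 = 72 mm → 1.2 × 72 × 16 × 450 / 1000 = 622.1 → r_n = 518.4 kN.
R_n = 1 × 375.8 + 4 × 518.4 = 2449 kN.
Allowable strength R_n/Ω = 2449 / 2 = 1220 kN.

1220 kN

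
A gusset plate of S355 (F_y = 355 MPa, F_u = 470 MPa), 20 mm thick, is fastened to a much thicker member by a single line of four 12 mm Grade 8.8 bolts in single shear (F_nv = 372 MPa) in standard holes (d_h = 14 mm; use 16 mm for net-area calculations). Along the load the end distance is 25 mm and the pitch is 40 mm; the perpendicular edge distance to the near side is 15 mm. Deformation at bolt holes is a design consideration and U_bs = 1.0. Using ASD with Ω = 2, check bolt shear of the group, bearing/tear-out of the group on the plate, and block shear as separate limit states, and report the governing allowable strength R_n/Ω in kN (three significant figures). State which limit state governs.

Bolt shear: A_b = π·12²/4 = 113.1 mm²; R_n = 372 × 113.1 × 4 × 1 / 1000 = 168.3 kN → 168.3 / 2 = 84.1 kN.
Bearing: edge l_c = 18, r_n = 203 kN; interior l_c = 26, r_n = 270.7 kN; R_n = 203 + 3·270.7 = 1015 kN → 508 kN.
Block shear: A_gv = 2900, A_nv = 1780, A_nt = 140 mm²; R_n = min(0.6F_uA_nv, 0.6F_yA_gv) + U_bs·F_u·A_nt = 567.8 kN → 284 kN.
Bolt shear governs: 84.1 kN.

84.1 kN (bolt shear governs)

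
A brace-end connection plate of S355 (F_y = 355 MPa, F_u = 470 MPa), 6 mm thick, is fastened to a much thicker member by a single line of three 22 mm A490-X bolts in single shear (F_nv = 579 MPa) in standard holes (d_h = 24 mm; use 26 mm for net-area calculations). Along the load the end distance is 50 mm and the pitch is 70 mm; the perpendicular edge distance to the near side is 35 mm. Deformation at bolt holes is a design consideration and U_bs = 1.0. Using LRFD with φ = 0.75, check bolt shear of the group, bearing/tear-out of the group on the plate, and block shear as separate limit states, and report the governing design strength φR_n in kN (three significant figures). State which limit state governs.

Bolt shear: A_b = π·22²/4 = 380.1 mm²; R_n = 579 × 380.1 × 3 × 1 / 1000 = 660.3 kN → 0.75 × 660.3 = 495 kN.
Bearing: edge l_c = 38, r_n = 128.6 kN; interior l_c = 46, r_n = 148.9 kN; R_n = 128.6 + 2·148.9 = 426.4 kN → 320 kN.
Block shear: A_gv = 1140, A_nv = 750, A_nt = 132 mm²; R_n = min(0.6F_uA_nv, 0.6F_yA_gv) + U_bs·F_u·A_nt = 273.5 kN → 205 kN.
Block shear governs: 205 kN.

205 kN (block shear governs)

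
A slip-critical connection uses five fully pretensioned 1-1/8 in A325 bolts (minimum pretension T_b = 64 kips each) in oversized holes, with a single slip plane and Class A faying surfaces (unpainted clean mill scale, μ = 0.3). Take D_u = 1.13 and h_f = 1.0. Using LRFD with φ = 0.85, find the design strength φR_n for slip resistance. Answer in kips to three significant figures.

92.2 kips

R_n = μ · D_u · h_f · T_b · n_s · n_b = 0.3 × 1.13 × 1.0 × 64 × 1 × 5 = 108.5 kips.
Design strength φR_n = 0.85 × 108.5 = 92.2 kips.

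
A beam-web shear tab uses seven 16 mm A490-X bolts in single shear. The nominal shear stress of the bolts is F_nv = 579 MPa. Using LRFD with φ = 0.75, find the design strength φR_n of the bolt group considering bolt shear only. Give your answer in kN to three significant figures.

A_b = π × 16² / 4 = 201.1 mm².
R_n = F_nv · A_b · n · n_s = 579 × 201.1 × 7 × 1 / 1000 = 814.9 kN.
Design strength φR_n = 0.75 × 814.9 = 611 kN.

611 kN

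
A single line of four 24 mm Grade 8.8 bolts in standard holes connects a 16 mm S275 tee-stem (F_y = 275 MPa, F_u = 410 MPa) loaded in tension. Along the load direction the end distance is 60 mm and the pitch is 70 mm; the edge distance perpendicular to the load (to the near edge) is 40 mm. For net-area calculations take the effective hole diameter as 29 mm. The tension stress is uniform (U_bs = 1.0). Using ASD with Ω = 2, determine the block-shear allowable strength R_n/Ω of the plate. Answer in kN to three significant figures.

Shear plane L_v = 60 + 3·70 = 270 mm; A_gv = 270 × 16 = 4320 mm².
A_nv = (270 − 3.5·29) × 16 = 2696 mm².
A_nt = (40 − 0.5·29) × 16 = 408 mm².
0.6 F_u A_nv = 663.2 kN; 0.6 F_y A_gv = 712.8 kN → shear rupture governs the shear term.
R_n = 663.2 + 1.0 × 410 × 408 / 1000 = 830.5 kN.
Allowable strength R_n/Ω = 830.5 / 2 = 415 kN.

415 kN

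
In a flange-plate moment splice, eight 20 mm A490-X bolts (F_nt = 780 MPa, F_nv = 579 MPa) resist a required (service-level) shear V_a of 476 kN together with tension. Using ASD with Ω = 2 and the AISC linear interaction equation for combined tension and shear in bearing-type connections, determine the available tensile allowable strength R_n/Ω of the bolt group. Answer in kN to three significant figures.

A_b = π·20²/4 = 314.2 mm²; f_rv = 476 × 1000 / (8 × 314.2) = 189.4 MPa.
F'_nt = 1.3 F_nt − (Ω F_nt / F_nv) f_rv = 1.3·780 − (2·780/579)·189.4 = 503.7 MPa, capped at F_nt → F'_nt = 503.7 MPa.
R_n = F'_nt · A_b · n = 503.7 × 314.2 × 8 / 1000 = 1266 kN.
Allowable strength R_n/Ω = 1266 / 2 = 633 kN.

633 kN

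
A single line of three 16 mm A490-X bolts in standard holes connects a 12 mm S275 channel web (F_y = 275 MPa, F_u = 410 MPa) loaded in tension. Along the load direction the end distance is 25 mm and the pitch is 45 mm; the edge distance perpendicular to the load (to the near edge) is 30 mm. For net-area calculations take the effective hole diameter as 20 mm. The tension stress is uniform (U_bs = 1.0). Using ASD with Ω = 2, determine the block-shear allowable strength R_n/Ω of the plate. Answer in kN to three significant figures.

Shear plane L_v = 25 + 2·45 = 115 mm; A_gv = 115 × 12 = 1380 mm².
A_nv = (115 − 2.5·20) × 12 = 780 mm².
A_nt = (30 − 0.5·20) × 12 = 240 mm².
0.6 F_u A_nv = 191.9 kN; 0.6 F_y A_gv = 227.7 kN → shear rupture governs the shear term.
R_n = 191.9 + 1.0 × 410 × 240 / 1000 = 290.3 kN.
Allowable strength R_n/Ω = 290.3 / 2 = 145 kN.

145 kN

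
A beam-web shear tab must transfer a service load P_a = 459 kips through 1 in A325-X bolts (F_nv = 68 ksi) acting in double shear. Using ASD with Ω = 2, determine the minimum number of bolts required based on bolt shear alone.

9 bolts

A_b = π·1²/4 = 0.7854 in².
Per-bolt allowable strength R_n/Ω = 68 × 0.7854 × 2 / 2 = 53.41 kips.
n ≥ 459 / 53.41 = 8.594 → use 9 bolts.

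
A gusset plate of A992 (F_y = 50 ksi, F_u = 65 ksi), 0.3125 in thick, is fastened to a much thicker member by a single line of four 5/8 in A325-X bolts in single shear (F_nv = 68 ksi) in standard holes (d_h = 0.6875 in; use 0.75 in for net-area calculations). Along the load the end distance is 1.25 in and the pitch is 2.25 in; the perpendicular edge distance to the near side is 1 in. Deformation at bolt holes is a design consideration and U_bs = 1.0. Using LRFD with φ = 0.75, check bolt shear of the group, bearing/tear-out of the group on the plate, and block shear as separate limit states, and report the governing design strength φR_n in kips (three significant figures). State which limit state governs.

58.7 kips (block shear governs)

Bolt shear: A_b = π·0.625²/4 = 0.3068 in²; R_n = 68 × 0.3068 × 4 × 1 = 83.45 kips → 0.75 × 83.45 = 62.6 kips.
Bearing: edge l_c = 0.9062, r_n = 22.09 kips; interior l_c = 1.562, r_n = 30.47 kips; R_n = 22.09 + 3·30.47 = 113.5 kips → 85.1 kips.
Block shear: A_gv = 2.5, A_nv = 1.68, A_nt = 0.1953 in²; R_n = min(0.6F_uA_nv, 0.6F_yA_gv) + U_bs·F_u·A_nt = 78.2 kips → 58.7 kips.
Block shear governs: 58.7 kips.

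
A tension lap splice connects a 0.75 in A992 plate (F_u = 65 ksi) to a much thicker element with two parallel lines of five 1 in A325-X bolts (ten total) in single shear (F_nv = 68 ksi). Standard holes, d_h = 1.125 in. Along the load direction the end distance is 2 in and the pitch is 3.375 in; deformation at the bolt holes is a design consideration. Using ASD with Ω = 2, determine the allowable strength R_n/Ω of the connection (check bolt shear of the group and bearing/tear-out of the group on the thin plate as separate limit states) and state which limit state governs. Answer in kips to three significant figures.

267 kips (bolt shear governs)

Bolt shear: A_b = π·1²/4 = 0.7854 in²; R_n = 68 × 0.7854 × 10 × 1 = 534.1 kips → 534.1 / 2 = 267 kips.
Bearing (1.2 l_c t F_u ≤ 2.4 d t F_u): upper limit = 2.4·1·0.75·65 = 117 kips.
  Edge l_c = 2 − 1.125/2 = 1.438 → r_n = 84.09 kips; interior l_c = 3.375 − 1.125 = 2.25 → r_n = 117 kips.
  R_n,bearing = 2·84.09 + 8·117 = 1104 kips → 1104 / 2 = 552 kips.
Bolt shear governs: 267 kips.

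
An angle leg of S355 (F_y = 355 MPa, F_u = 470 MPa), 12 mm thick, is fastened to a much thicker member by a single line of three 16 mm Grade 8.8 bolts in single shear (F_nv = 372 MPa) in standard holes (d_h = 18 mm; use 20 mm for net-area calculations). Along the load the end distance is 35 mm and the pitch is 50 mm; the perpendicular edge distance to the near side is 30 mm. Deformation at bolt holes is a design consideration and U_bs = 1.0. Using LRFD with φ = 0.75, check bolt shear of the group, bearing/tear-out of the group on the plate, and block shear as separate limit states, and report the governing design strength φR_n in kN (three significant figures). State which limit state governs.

Bolt shear: A_b = π·16²/4 = 201.1 mm²; R_n = 372 × 201.1 × 3 × 1 / 1000 = 224.4 kN → 0.75 × 224.4 = 168 kN.
Bearing: edge l_c = 26, r_n = 176 kN; interior l_c = 32, r_n = 216.6 kN; R_n = 176 + 2·216.6 = 609.1 kN → 457 kN.
Block shear: A_gv = 1620, A_nv = 1020, A_nt = 240 mm²; R_n = min(0.6F_uA_nv, 0.6F_yA_gv) + U_bs·F_u·A_nt = 400.4 kN → 300 kN.
Bolt shear governs: 168 kN.

168 kN (bolt shear governs)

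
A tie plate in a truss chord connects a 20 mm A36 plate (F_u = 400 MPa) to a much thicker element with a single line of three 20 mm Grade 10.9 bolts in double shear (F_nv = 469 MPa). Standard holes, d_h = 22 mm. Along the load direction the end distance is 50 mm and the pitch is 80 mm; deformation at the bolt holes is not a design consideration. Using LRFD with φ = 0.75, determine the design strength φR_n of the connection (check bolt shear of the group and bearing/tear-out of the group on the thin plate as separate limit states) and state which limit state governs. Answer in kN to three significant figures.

Bolt shear: A_b = π·20²/4 = 314.2 mm²; R_n = 469 × 314.2 × 3 × 2 / 1000 = 884 kN → 0.75 × 884 = 663 kN.
Bearing (1.5 l_c t F_u ≤ 3.0 d t F_u): upper limit = 3.0·20·20·400 / 1000 = 480 kN.
  Edge l_c = 50 − 22/2 = 39 → r_n = 468 kN; interior l_c = 80 − 22 = 58 → r_n = 480 kN.
  R_n,bearing = 1·468 + 2·480 = 1428 kN → 0.75 × 1428 = 1070 kN.
Bolt shear governs: 663 kN.

663 kN (bolt shear governs)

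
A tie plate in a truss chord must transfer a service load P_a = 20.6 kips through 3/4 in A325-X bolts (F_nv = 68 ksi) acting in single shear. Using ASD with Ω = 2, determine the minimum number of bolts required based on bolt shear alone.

2 bolts

A_b = π·0.75²/4 = 0.4418 in².
Per-bolt allowable strength R_n/Ω = 68 × 0.4418 × 1 / 2 = 15.02 kips.
n ≥ 20.6 / 15.02 = 1.371 → use 2 bolts.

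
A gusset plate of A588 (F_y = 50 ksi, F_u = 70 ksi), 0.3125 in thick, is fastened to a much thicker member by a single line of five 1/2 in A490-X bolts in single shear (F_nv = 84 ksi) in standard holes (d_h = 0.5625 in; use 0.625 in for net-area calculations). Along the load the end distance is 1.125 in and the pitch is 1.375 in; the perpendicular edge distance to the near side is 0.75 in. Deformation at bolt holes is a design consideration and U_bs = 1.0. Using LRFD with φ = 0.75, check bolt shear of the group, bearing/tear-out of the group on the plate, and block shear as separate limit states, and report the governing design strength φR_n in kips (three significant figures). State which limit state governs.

44.7 kips (block shear governs)

Bolt shear: A_b = π·0.5²/4 = 0.1963 in²; R_n = 84 × 0.1963 × 5 × 1 = 82.47 kips → 0.75 × 82.47 = 61.9 kips.
Bearing: edge l_c = 0.8438, r_n = 22.15 kips; interior l_c = 0.8125, r_n = 21.33 kips; R_n = 22.15 + 4·21.33 = 107.5 kips → 80.6 kips.
Block shear: A_gv = 2.07, A_nv = 1.191, A_nt = 0.1367 in²; R_n = min(0.6F_uA_nv, 0.6F_yA_gv) + U_bs·F_u·A_nt = 59.61 kips → 44.7 kips.
Block shear governs: 44.7 kips.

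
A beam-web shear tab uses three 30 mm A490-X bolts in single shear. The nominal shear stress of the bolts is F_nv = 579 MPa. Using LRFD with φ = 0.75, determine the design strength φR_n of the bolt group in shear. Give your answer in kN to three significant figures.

A_b = π × 30² / 4 = 706.9 mm².
R_n = F_nv · A_b · n · n_s = 579 × 706.9 × 3 × 1 / 1000 = 1228 kN.
Design strength φR_n = 0.75 × 1228 = 921 kN.

921 kN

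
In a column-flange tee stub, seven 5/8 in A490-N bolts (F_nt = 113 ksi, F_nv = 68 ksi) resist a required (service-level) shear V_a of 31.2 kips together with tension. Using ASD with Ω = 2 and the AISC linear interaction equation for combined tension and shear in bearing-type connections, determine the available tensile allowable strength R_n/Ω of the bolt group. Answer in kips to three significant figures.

A_b = π·0.625²/4 = 0.3068 in²; f_rv = 31.2 / (7 × 0.3068) = 14.53 ksi.
F'_nt = 1.3 F_nt − (Ω F_nt / F_nv) f_rv = 1.3·113 − (2·113/68)·14.53 = 98.62 ksi, capped at F_nt → F'_nt = 98.62 ksi.
R_n = F'_nt · A_b · n = 98.62 × 0.3068 × 7 = 211.8 kips.
Allowable strength R_n/Ω = 211.8 / 2 = 106 kips.

106 kips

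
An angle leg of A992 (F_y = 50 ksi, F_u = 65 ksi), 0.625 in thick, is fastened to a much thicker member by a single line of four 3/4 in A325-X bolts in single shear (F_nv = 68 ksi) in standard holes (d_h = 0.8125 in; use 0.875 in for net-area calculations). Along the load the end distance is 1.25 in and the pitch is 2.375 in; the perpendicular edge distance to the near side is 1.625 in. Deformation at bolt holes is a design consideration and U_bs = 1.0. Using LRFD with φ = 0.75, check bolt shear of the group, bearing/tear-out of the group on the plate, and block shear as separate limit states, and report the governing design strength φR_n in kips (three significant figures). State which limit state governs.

Bolt shear: A_b = π·0.75²/4 = 0.4418 in²; R_n = 68 × 0.4418 × 4 × 1 = 120.2 kips → 0.75 × 120.2 = 90.1 kips.
Bearing: edge l_c = 0.8438, r_n = 41.13 kips; interior l_c = 1.562, r_n = 73.12 kips; R_n = 41.13 + 3·73.12 = 260.5 kips → 195 kips.
Block shear: A_gv = 5.234, A_nv = 3.32, A_nt = 0.7422 in²; R_n = min(0.6F_uA_nv, 0.6F_yA_gv) + U_bs·F_u·A_nt = 177.7 kips → 133 kips.
Bolt shear governs: 90.1 kips.

90.1 kips (bolt shear governs)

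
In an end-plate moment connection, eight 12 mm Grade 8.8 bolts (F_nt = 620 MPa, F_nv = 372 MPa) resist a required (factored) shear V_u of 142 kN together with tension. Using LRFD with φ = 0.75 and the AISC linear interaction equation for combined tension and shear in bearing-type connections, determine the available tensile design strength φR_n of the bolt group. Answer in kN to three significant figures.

310 kN

A_b = π·12²/4 = 113.1 mm²; f_rv = 142 × 1000 / (8 × 113.1) = 156.9 MPa.
F'_nt = 1.3 F_nt − (F_nt / φF_nv) f_rv = 1.3·620 − (620/(0.75·372))·156.9 = 457.2 MPa, capped at F_nt → F'_nt = 457.2 MPa.
R_n = F'_nt · A_b · n = 457.2 × 113.1 × 8 / 1000 = 413.7 kN.
Design strength φR_n = 0.75 × 413.7 = 310 kN.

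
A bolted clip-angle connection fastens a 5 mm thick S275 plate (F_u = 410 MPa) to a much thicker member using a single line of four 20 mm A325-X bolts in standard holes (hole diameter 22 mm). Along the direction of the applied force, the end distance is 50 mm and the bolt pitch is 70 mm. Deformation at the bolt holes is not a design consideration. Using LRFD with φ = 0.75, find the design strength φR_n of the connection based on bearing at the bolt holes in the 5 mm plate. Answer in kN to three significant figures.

367 kN

Per bolt r_n = 1.5 l_c t F_u ≤ 3.0 d t F_u; upper limit = 3.0 × 20 × 5 × 410 / 1000 = 123 kN.
Edge bolt: l_c = 50 − 22/2 = 39 mm → 1.5 × 39 × 5 × 410 / 1000 = 119.9 → r_n = 119.9 kN.
Interior bolts: l_c = 70 − 22 = 48 mm → 1.5 × 48 × 5 × 410 / 1000 = 147.6 → r_n = 123 kN.
R_n = 1 × 119.9 + 3 × 123 = 488.9 kN.
Design strength φR_n = 0.75 × 488.9 = 367 kN.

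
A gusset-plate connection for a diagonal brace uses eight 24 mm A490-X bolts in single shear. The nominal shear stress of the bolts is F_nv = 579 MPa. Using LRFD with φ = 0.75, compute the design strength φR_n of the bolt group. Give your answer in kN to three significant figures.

1570 kN

A_b = π × 24² / 4 = 452.4 mm².
R_n = F_nv · A_b · n · n_s = 579 × 452.4 × 8 × 1 / 1000 = 2095 kN.
Design strength φR_n = 0.75 × 2095 = 1570 kN.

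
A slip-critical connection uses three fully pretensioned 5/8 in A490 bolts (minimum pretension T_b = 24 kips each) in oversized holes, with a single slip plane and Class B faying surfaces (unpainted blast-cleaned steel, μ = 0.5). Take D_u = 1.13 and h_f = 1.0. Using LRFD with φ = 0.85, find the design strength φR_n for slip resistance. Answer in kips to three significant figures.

R_n = μ · D_u · h_f · T_b · n_s · n_b = 0.5 × 1.13 × 1.0 × 24 × 1 × 3 = 40.68 kips.
Design strength φR_n = 0.85 × 40.68 = 34.6 kips.

34.6 kips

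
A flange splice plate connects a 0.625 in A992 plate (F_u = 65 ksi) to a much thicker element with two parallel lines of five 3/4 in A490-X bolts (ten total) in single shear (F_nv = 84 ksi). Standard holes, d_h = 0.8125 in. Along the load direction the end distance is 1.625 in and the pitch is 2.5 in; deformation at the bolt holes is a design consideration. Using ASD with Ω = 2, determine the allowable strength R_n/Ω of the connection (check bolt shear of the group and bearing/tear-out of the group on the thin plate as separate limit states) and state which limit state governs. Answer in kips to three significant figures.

Bolt shear: A_b = π·0.75²/4 = 0.4418 in²; R_n = 84 × 0.4418 × 10 × 1 = 371.1 kips → 371.1 / 2 = 186 kips.
Bearing (1.2 l_c t F_u ≤ 2.4 d t F_u): upper limit = 2.4·0.75·0.625·65 = 73.12 kips.
  Edge l_c = 1.625 − 0.8125/2 = 1.219 → r_n = 59.41 kips; interior l_c = 2.5 − 0.8125 = 1.688 → r_n = 73.12 kips.
  R_n,bearing = 2·59.41 + 8·73.12 = 703.8 kips → 703.8 / 2 = 352 kips.
Bolt shear governs: 186 kips.

186 kips (bolt shear governs)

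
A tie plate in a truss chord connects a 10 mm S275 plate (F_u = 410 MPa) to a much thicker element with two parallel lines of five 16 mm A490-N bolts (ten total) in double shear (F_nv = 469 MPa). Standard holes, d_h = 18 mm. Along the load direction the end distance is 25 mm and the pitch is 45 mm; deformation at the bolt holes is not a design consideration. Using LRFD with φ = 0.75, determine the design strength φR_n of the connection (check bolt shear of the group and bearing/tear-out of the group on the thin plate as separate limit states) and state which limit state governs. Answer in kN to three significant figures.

Bolt shear: A_b = π·16²/4 = 201.1 mm²; R_n = 469 × 201.1 × 10 × 2 / 1000 = 1886 kN → 0.75 × 1886 = 1410 kN.
Bearing (1.5 l_c t F_u ≤ 3.0 d t F_u): upper limit = 3.0·16·10·410 / 1000 = 196.8 kN.
  Edge l_c = 25 − 18/2 = 16 → r_n = 98.4 kN; interior l_c = 45 − 18 = 27 → r_n = 166.1 kN.
  R_n,bearing = 2·98.4 + 8·166.1 = 1525 kN → 0.75 × 1525 = 1140 kN.
Bearing governs: 1140 kN.

1140 kN (bearing governs)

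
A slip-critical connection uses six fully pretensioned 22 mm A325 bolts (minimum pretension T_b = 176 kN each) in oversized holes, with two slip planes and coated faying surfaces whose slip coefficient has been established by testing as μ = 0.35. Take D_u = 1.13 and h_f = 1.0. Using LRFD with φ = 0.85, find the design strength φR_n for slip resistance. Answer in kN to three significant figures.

710 kN

R_n = μ · D_u · h_f · T_b · n_s · n_b = 0.35 × 1.13 × 1.0 × 176 × 2 × 6 = 835.3 kN.
Design strength φR_n = 0.85 × 835.3 = 710 kN.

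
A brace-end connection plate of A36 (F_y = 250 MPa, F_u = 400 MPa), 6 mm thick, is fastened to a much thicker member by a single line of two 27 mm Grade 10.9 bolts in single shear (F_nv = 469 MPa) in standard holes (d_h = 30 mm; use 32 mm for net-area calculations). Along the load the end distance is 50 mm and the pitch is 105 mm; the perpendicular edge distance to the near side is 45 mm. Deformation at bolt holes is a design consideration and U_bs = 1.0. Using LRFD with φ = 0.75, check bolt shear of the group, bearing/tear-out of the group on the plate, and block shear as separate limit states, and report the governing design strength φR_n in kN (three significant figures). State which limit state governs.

157 kN (block shear governs)

Bolt shear: A_b = π·27²/4 = 572.6 mm²; R_n = 469 × 572.6 × 2 × 1 / 1000 = 537.1 kN → 0.75 × 537.1 = 403 kN.
Bearing: edge l_c = 35, r_n = 100.8 kN; interior l_c = 75, r_n = 155.5 kN; R_n = 100.8 + 1·155.5 = 256.3 kN → 192 kN.
Block shear: A_gv = 930, A_nv = 642, A_nt = 174 mm²; R_n = min(0.6F_uA_nv, 0.6F_yA_gv) + U_bs·F_u·A_nt = 209.1 kN → 157 kN.
Block shear governs: 157 kN.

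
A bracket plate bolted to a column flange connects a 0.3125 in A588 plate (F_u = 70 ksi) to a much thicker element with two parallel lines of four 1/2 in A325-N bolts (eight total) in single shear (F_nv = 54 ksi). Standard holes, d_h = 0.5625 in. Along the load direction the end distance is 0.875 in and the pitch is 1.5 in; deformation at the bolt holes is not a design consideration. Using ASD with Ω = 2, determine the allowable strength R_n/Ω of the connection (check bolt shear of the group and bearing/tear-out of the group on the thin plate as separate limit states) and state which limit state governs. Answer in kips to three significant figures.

42.4 kips (bolt shear governs)

Bolt shear: A_b = π·0.5²/4 = 0.1963 in²; R_n = 54 × 0.1963 × 8 × 1 = 84.82 kips → 84.82 / 2 = 42.4 kips.
Bearing (1.5 l_c t F_u ≤ 3.0 d t F_u): upper limit = 3.0·0.5·0.3125·70 = 32.81 kips.
  Edge l_c = 0.875 − 0.5625/2 = 0.5938 → r_n = 19.48 kips; interior l_c = 1.5 − 0.5625 = 0.9375 → r_n = 30.76 kips.
  R_n,bearing = 2·19.48 + 6·30.76 = 223.5 kips → 223.5 / 2 = 112 kips.
Bolt shear governs: 42.4 kips.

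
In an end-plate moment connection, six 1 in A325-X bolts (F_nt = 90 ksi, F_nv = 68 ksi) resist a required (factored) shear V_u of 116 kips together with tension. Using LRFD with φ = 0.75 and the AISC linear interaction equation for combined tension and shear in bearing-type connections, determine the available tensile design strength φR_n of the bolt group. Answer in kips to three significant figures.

A_b = π·1²/4 = 0.7854 in²; f_rv = 116 / (6 × 0.7854) = 24.62 ksi.
F'_nt = 1.3 F_nt − (F_nt / φF_nv) f_rv = 1.3·90 − (90/(0.75·68))·24.62 = 73.56 ksi, capped at F_nt → F'_nt = 73.56 ksi.
R_n = F'_nt · A_b · n = 73.56 × 0.7854 × 6 = 346.6 kips.
Design strength φR_n = 0.75 × 346.6 = 260 kips.

260 kips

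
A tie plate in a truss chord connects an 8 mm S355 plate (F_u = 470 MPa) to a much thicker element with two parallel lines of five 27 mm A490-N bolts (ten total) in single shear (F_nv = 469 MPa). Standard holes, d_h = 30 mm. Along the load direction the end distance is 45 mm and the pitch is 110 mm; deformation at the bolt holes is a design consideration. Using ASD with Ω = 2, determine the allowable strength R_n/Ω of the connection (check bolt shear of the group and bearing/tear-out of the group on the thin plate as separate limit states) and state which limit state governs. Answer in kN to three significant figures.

1110 kN (bearing governs)

Bolt shear: A_b = π·27²/4 = 572.6 mm²; R_n = 469 × 572.6 × 10 × 1 / 1000 = 2685 kN → 2685 / 2 = 1340 kN.
Bearing (1.2 l_c t F_u ≤ 2.4 d t F_u): upper limit = 2.4·27·8·470 / 1000 = 243.6 kN.
  Edge l_c = 45 − 30/2 = 30 → r_n = 135.4 kN; interior l_c = 110 − 30 = 80 → r_n = 243.6 kN.
  R_n,bearing = 2·135.4 + 8·243.6 = 2220 kN → 2220 / 2 = 1110 kN.
Bearing governs: 1110 kN.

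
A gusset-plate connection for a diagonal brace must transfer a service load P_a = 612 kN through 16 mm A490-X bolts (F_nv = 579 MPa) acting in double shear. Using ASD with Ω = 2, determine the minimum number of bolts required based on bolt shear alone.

A_b = π·16²/4 = 201.1 mm².
Per-bolt allowable strength R_n/Ω = 579 × 201.1 × 2 / 1000 / 2 = 116.4 kN.
n ≥ 612 / 116.4 = 5.257 → use 6 bolts.

6 bolts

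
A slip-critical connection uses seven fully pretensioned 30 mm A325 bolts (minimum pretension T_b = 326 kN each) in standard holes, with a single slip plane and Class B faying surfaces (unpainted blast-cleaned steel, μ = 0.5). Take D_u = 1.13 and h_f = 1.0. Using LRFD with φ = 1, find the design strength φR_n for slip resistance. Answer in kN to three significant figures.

1290 kN

R_n = μ · D_u · h_f · T_b · n_s · n_b = 0.5 × 1.13 × 1.0 × 326 × 1 × 7 = 1289 kN.
Design strength φR_n = 1 × 1289 = 1290 kN.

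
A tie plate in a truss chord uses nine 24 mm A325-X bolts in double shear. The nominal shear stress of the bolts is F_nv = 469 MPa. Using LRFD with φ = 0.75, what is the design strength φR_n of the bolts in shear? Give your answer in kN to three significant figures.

A_b = π × 24² / 4 = 452.4 mm².
R_n = F_nv · A_b · n · n_s = 469 × 452.4 × 9 × 2 / 1000 = 3819 kN.
Design strength φR_n = 0.75 × 3819 = 2860 kN.

2860 kN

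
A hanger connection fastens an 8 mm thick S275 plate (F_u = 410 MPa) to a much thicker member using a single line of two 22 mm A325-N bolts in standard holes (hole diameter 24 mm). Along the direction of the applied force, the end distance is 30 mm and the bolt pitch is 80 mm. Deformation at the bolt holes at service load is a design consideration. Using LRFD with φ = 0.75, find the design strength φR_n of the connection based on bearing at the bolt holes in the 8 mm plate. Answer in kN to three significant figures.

183 kN

Per bolt r_n = 1.2 l_c t F_u ≤ 2.4 d t F_u; upper limit = 2.4 × 22 × 8 × 410 / 1000 = 173.2 kN.
Edge bolt: l_c = 30 − 24/2 = 18 mm → 1.2 × 18 × 8 × 410 / 1000 = 70.85 → r_n = 70.85 kN.
Interior bolts: l_c = 80 − 24 = 56 mm → 1.2 × 56 × 8 × 410 / 1000 = 220.4 → r_n = 173.2 kN.
R_n = 1 × 70.85 + 1 × 173.2 = 244 kN.
Design strength φR_n = 0.75 × 244 = 183 kN.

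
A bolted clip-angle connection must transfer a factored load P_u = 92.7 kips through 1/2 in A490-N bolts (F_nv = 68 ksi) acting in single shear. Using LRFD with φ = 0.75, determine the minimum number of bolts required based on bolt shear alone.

10 bolts

A_b = π·0.5²/4 = 0.1963 in².
Per-bolt design strength φR_n = 0.75 × 68 × 0.1963 × 1 = 10.01 kips.
n ≥ 92.7 / 10.01 = 9.257 → use 10 bolts.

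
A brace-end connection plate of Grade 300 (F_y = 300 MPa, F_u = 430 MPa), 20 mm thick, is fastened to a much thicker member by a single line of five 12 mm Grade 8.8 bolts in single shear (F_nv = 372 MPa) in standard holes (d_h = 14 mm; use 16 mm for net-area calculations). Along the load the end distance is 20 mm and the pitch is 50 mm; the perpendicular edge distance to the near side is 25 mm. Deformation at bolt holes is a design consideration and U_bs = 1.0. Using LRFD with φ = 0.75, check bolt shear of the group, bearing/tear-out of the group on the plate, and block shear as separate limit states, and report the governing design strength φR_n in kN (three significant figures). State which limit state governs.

Bolt shear: A_b = π·12²/4 = 113.1 mm²; R_n = 372 × 113.1 × 5 × 1 / 1000 = 210.4 kN → 0.75 × 210.4 = 158 kN.
Bearing: edge l_c = 13, r_n = 134.2 kN; interior l_c = 36, r_n = 247.7 kN; R_n = 134.2 + 4·247.7 = 1125 kN → 844 kN.
Block shear: A_gv = 4400, A_nv = 2960, A_nt = 340 mm²; R_n = min(0.6F_uA_nv, 0.6F_yA_gv) + U_bs·F_u·A_nt = 909.9 kN → 682 kN.
Bolt shear governs: 158 kN.

158 kN (bolt shear governs)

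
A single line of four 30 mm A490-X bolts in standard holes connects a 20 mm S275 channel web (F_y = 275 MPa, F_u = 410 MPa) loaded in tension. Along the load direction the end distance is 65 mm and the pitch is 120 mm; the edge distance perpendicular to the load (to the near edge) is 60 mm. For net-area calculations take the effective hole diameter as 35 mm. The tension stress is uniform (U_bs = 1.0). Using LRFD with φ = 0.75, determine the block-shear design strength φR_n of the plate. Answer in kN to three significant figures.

Shear plane L_v = 65 + 3·120 = 425 mm; A_gv = 425 × 20 = 8500 mm².
A_nv = (425 − 3.5·35) × 20 = 6050 mm².
A_nt = (60 − 0.5·35) × 20 = 850 mm².
0.6 F_u A_nv = 1488 kN; 0.6 F_y A_gv = 1402 kN → shear yielding governs the shear term.
R_n = 1402 + 1.0 × 410 × 850 / 1000 = 1751 kN.
Design strength φR_n = 0.75 × 1751 = 1310 kN.

1310 kN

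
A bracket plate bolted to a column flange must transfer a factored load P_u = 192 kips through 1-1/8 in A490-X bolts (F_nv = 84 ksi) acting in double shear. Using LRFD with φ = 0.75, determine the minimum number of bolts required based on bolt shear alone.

A_b = π·1.125²/4 = 0.994 in².
Per-bolt design strength φR_n = 0.75 × 84 × 0.994 × 2 = 125.2 kips.
n ≥ 192 / 125.2 = 1.533 → use 2 bolts.

2 bolts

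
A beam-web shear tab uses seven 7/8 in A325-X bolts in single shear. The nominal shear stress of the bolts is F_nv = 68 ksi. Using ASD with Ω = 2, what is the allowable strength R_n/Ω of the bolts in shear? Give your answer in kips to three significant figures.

143 kips

A_b = π × 0.875² / 4 = 0.6013 in².
R_n = F_nv · A_b · n · n_s = 68 × 0.6013 × 7 × 1 = 286.2 kips.
Allowable strength R_n/Ω = 286.2 / 2 = 143 kips.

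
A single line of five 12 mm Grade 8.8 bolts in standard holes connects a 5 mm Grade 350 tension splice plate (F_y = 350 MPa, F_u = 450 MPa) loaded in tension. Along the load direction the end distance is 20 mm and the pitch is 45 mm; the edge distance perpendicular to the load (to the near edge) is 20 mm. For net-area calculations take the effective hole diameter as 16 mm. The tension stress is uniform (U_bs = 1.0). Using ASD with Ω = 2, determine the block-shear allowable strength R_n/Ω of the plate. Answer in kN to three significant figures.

Shear plane L_v = 20 + 4·45 = 200 mm; A_gv = 200 × 5 = 1000 mm².
A_nv = (200 − 4.5·16) × 5 = 640 mm².
A_nt = (20 − 0.5·16) × 5 = 60 mm².
0.6 F_u A_nv = 172.8 kN; 0.6 F_y A_gv = 210 kN → shear rupture governs the shear term.
R_n = 172.8 + 1.0 × 450 × 60 / 1000 = 199.8 kN.
Allowable strength R_n/Ω = 199.8 / 2 = 99.9 kN.

99.9 kN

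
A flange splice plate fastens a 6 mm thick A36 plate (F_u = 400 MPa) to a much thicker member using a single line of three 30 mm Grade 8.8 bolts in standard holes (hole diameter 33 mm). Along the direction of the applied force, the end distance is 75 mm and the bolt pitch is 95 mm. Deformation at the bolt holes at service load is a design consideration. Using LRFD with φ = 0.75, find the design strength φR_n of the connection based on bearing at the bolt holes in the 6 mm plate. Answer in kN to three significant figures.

Per bolt r_n = 1.2 l_c t F_u ≤ 2.4 d t F_u; upper limit = 2.4 × 30 × 6 × 400 / 1000 = 172.8 kN.
Edge bolt: l_c = 75 − 33/2 = 58.5 mm → 1.2 × 58.5 × 6 × 400 / 1000 = 168.5 → r_n = 168.5 kN.
Interior bolts: l_c = 95 − 33 = 62 mm → 1.2 × 62 × 6 × 400 / 1000 = 178.6 → r_n = 172.8 kN.
R_n = 1 × 168.5 + 2 × 172.8 = 514.1 kN.
Design strength φR_n = 0.75 × 514.1 = 386 kN.

386 kN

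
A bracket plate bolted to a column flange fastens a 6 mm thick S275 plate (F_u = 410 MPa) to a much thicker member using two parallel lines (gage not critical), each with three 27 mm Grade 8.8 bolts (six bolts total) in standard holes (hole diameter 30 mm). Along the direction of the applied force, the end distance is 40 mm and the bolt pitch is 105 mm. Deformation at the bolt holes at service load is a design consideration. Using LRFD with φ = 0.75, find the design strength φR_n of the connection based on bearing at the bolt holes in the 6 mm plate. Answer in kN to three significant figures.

Per bolt r_n = 1.2 l_c t F_u ≤ 2.4 d t F_u; upper limit = 2.4 × 27 × 6 × 410 / 1000 = 159.4 kN.
Edge bolt: l_c = 40 − 30/2 = 25 mm → 1.2 × 25 × 6 × 410 / 1000 = 73.8 → r_n = 73.8 kN.
Interior bolts: l_c = 105 − 30 = 75 mm → 1.2 × 75 × 6 × 410 / 1000 = 221.4 → r_n = 159.4 kN.
R_n = 2 × 73.8 + 4 × 159.4 = 785.2 kN.
Design strength φR_n = 0.75 × 785.2 = 589 kN.

589 kN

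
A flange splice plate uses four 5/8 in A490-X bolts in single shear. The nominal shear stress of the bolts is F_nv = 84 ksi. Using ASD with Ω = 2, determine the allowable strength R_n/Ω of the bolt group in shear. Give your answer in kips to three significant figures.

51.5 kips

A_b = π × 0.625² / 4 = 0.3068 in².
R_n = F_nv · A_b · n · n_s = 84 × 0.3068 × 4 × 1 = 103.1 kips.
Allowable strength R_n/Ω = 103.1 / 2 = 51.5 kips.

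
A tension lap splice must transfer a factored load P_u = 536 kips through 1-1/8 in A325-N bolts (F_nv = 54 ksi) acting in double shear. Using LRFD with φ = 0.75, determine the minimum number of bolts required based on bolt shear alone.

7 bolts

A_b = π·1.125²/4 = 0.994 in².
Per-bolt design strength φR_n = 0.75 × 54 × 0.994 × 2 = 80.52 kips.
n ≥ 536 / 80.52 = 6.657 → use 7 bolts.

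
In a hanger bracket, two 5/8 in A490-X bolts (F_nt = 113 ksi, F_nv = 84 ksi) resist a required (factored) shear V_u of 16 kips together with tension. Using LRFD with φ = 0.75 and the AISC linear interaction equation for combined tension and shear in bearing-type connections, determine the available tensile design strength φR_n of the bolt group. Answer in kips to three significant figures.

46.1 kips

A_b = π·0.625²/4 = 0.3068 in²; f_rv = 16 / (2 × 0.3068) = 26.08 ksi.
F'_nt = 1.3 F_nt − (F_nt / φF_nv) f_rv = 1.3·113 − (113/(0.75·84))·26.08 = 100.1 ksi, capped at F_nt → F'_nt = 100.1 ksi.
R_n = F'_nt · A_b · n = 100.1 × 0.3068 × 2 = 61.44 kips.
Design strength φR_n = 0.75 × 61.44 = 46.1 kips.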